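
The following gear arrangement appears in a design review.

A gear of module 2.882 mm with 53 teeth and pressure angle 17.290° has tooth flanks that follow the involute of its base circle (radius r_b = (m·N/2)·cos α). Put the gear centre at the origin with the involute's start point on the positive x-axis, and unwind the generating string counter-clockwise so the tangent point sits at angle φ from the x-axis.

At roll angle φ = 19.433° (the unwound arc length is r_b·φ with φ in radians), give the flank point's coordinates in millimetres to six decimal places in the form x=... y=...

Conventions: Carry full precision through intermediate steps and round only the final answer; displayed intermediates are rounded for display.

class = single-mesh tooth geometry [base-circle involute, m = 2.882, 53T]
pitch radius r_p = m·N/2 = 2.882·53/2 = 76.373000
base radius r_b = r_p·cos α = 76.373000·cos 17.290° = 72.921909
roll angle φ = 19.433° = 0.33916983 rad
x = r_b·(cos φ + φ·sin φ) = 76.996382
y = r_b·(sin φ − φ·cos φ) = 0.937528

x=76.996382 y=0.937528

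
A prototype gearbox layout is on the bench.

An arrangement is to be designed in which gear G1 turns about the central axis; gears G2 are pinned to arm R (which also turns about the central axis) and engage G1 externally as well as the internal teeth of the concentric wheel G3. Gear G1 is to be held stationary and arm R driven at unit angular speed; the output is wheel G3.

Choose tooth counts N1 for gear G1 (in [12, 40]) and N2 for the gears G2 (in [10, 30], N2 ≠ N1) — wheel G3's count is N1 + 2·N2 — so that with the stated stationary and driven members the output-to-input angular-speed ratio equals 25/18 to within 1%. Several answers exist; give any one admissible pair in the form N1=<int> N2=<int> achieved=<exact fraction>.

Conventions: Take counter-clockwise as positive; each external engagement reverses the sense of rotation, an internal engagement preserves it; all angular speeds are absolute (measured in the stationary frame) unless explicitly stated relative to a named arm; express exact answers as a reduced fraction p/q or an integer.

class = planetary set [ratio 25/18 wanted; Willis about the carrier]
Willis with ω_sun = 0: ω_ring/ω_arm = (N1+N3)/N3; set equal to 25/18  ⇒  N3/N1 = 1/(25/18 − 1) = 18/7
N3 = N1 + 2·N2  ⇒  N2/N1 = (N3/N1 − 1)/2 = (18/7 − 1)/2 = 11/14
smallest multiple with N1 ≥ 12 and N2 ≥ 10: k = 1  ⇒  N1 = 1·14 = 14, N2 = 1·11 = 11 (N1 ≤ 40, N2 ≤ 30, N2 ≠ N1 ✓), N3 = 14 + 2·11 = 36
check: (N1+N3)/N3 with N1 = 14, N3 = 36 gives 25/18; |achieved − target| = 0 ≤ 1/72 ✓

N1=14 N2=11 achieved=25/18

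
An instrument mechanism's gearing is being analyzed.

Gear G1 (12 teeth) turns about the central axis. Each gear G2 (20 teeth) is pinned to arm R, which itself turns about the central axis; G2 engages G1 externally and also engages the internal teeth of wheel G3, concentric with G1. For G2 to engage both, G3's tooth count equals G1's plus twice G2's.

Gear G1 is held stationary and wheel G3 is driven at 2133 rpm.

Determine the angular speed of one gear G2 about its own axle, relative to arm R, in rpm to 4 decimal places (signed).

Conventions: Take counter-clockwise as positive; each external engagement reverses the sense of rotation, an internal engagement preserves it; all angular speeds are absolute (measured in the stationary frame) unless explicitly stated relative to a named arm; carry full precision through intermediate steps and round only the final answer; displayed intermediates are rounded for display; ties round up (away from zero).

recognized (axles ride arm R): planetary set, 12/20/52 teeth
normalise by the input: solve with ω_ring = 1, then scale by 2133 rpm
ring teeth: 12 + 2·20 = 52
12(ω_sun−ω_arm) = −52(ω_ring−ω_arm),  ω_sun = 0, ω_ring = 1
12(0−ω_arm) = −52(1−ω_arm)  ⇒  64·ω_arm = 52  ⇒  ω_arm = 13/16
sun–planet mesh: 12·(0−13/16) = −20·(ω_p−ω_arm)  ⇒  ω_p−ω_arm = 39/80
scale: ω_p−ω_arm = 39/80 × 2133 rpm = +1039.8375 rpm

+1039.8375 rpm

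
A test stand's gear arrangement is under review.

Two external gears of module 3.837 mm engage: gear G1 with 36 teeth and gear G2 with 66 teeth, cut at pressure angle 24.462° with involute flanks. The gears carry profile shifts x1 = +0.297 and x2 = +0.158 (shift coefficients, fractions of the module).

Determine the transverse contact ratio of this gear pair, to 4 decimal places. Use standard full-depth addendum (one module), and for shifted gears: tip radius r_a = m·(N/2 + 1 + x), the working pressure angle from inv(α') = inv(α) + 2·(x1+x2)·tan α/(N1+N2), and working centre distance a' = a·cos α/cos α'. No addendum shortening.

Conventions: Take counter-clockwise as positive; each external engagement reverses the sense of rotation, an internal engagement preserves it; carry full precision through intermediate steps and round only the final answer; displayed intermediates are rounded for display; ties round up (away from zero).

single-mesh involute tooth geometry (36T engaging 66T at module 3.837)
base radii: r_b1 = 62.866367, r_b2 = 115.255006
tip radii: r_a1 = 74.042589, r_a2 = 131.064246
inv(α') = inv(24.462°) + 2·(+0.297+0.158)·tan α/(36+66) = 0.03204174  ⇒  α' = 25.53148°
a' = a·cos α / cos α' = 195.6870·cos 24.462°/cos 25.53148° = 197.397509
action lengths: √(r_a1²−r_b1²) = 39.116811, √(r_a2²−r_b2²) = 62.402886
base pitch p_b = π·m·cos α = 10.972251
CR = (39.116811 + 62.402886 − 197.397509·sin 25.53148°)/10.972251 = 1.498326
contact ratio ≈ 1.4983

1.4983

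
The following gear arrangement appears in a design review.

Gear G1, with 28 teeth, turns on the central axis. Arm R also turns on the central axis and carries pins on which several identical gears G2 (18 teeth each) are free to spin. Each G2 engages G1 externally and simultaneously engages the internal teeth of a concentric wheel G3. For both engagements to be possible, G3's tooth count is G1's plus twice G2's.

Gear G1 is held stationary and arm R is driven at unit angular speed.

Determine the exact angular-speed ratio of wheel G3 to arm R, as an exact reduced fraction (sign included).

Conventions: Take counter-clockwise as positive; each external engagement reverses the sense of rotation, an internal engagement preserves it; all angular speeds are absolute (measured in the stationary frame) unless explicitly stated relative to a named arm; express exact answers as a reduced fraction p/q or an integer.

23/16

topology: planetary set — G1 28T / G2 18T / G3 64T, arm = carrier (Willis)
ring teeth: 28 + 2·18 = 64
28(ω_sun−ω_arm) = −64(ω_ring−ω_arm),  ω_sun = 0, ω_arm = 1
ω_ring = 1 − (28/64)(0−1) = 23/16
ω_out/ω_in = 23/16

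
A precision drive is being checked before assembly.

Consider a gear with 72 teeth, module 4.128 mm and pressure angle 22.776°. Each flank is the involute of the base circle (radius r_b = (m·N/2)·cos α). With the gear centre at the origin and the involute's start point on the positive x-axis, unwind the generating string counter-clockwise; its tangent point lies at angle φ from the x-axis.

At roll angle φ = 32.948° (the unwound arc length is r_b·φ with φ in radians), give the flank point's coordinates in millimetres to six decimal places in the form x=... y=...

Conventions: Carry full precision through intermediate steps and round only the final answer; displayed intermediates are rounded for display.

single-mesh involute tooth geometry (72T wheel at module 4.128)
pitch radius r_p = m·N/2 = 4.128·72/2 = 148.608000
base radius r_b = r_p·cos α = 148.608000·cos 22.776° = 137.020350
roll angle φ = 32.948° = 0.57505108 rad
x = r_b·(cos φ + φ·sin φ) = 157.836749
y = r_b·(sin φ − φ·cos φ) = 8.401429

x=157.836749 y=8.401429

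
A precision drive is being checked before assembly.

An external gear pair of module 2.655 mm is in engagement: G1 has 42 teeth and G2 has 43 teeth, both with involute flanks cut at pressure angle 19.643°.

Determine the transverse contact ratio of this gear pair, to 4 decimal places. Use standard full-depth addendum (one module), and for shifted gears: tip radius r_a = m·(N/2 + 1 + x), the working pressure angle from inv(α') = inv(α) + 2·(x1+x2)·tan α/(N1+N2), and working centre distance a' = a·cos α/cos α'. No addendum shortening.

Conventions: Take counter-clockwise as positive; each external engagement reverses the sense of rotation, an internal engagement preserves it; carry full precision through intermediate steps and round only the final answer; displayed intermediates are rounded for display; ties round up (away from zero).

topology: single-mesh involute geometry — m = 2.655, 42T/43T pair
base radii: r_b1 = 52.510362, r_b2 = 53.760609
tip radii: r_a1 = 58.410000, r_a2 = 59.737500
no profile shift: α' = α, a' = a
action lengths: √(r_a1²−r_b1²) = 25.581047, √(r_a2²−r_b2²) = 26.045458
base pitch p_b = π·m·cos α = 7.855532
CR = (25.581047 + 26.045458 − 112.837500·sin 19.64300°)/7.855532 = 1.743386
contact ratio ≈ 1.7434

1.7434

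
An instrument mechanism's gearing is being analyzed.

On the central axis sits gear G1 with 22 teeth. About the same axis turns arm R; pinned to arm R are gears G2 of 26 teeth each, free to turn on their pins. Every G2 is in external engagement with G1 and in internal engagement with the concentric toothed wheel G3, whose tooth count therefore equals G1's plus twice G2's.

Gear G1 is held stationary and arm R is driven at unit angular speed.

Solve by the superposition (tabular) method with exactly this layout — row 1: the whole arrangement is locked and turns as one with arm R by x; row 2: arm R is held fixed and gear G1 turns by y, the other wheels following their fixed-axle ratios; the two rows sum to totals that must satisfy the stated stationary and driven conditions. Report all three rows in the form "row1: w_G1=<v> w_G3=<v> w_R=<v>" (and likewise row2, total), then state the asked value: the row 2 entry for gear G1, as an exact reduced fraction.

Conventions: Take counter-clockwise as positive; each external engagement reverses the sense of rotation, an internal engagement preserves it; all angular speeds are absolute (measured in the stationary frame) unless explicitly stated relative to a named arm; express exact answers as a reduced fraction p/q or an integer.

recognized (axles ride arm R): planetary set, 22/26/74 teeth
superposition row 1 [locked train]: every member turns x
row 2 (arm held, sun turns y): ω_ring = −(22/74)·y, ω_arm = 0
boundary: total ω_sun = x + y = 0 and total ω_arm = x = 1  ⇒  y = -1, x = 1
row 2 ring = −(22/74)·(-1) = 11/37
totals (row 1 + row 2): sun 1 + (-1) = 0, ring 1 + 11/37 = 48/37, arm 1 + 0 = 1
asked cell (row2, sun) = -1

row1: w_G1=1 w_G3=1 w_R=1
row2: w_G1=-1 w_G3=11/37 w_R=0
total: w_G1=0 w_G3=48/37 w_R=1
asked value: -1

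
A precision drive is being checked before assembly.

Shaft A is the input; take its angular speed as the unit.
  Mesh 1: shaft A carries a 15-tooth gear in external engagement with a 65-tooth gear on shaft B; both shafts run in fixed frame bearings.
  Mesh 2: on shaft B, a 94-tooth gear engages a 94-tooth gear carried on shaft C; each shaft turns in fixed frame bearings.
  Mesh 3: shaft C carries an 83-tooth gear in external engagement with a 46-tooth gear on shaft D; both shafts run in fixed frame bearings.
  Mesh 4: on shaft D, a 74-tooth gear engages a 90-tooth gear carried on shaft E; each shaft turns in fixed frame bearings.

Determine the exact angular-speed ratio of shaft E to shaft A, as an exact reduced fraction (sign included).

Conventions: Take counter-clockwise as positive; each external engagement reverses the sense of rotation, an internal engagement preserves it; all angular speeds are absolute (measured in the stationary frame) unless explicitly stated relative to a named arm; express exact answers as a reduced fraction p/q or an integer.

class = fixed-axis compound train [4 meshes; 4 ratios multiply, 4 sense flips]
mesh 1 [15T→65T]: running ratio 3/13, sense −
mesh 2 [94T→94T]: running ratio 3/13, sense +
mesh 3 [83T→46T]: running ratio 249/598, sense −
mesh 4 [74T→90T]: running ratio 3071/8970, sense +
ω_out/ω_in = 3071/8970

3071/8970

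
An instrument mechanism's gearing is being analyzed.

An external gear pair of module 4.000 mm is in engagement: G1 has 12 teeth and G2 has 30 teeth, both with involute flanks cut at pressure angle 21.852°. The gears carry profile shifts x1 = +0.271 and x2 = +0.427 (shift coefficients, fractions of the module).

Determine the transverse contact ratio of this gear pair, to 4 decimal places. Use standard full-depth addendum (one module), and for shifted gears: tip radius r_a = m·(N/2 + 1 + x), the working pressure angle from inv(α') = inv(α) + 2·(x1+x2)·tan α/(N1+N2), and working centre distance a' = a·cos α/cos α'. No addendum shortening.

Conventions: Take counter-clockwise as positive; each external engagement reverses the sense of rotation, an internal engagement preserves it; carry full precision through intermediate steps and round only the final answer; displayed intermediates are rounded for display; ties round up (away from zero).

single-mesh involute tooth geometry (12T engaging 30T at module 4.000)
base radii: r_b1 = 22.275562, r_b2 = 55.688904
tip radii: r_a1 = 29.084000, r_a2 = 65.708000
inv(α') = inv(21.852°) + 2·(+0.271+0.427)·tan α/(12+30) = 0.03296455  ⇒  α' = 25.76085°
a' = a·cos α / cos α' = 84.0000·cos 21.852°/cos 25.76085° = 86.567941
action lengths: √(r_a1²−r_b1²) = 18.699690, √(r_a2²−r_b2²) = 34.875310
base pitch p_b = π·m·cos α = 11.663457
CR = (18.699690 + 34.875310 − 86.567941·sin 25.76085°)/11.663457 = 1.367622
contact ratio ≈ 1.3676

1.3676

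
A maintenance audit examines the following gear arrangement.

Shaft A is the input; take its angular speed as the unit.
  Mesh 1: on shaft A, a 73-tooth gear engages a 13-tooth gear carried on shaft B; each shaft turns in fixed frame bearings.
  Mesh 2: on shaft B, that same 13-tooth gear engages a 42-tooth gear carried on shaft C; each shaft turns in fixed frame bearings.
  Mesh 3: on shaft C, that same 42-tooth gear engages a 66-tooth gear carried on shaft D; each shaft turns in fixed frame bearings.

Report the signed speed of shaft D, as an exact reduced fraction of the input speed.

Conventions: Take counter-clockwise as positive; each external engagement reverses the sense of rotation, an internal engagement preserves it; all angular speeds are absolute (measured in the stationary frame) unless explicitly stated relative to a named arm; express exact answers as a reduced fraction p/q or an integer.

3-mesh fixed-axis compound train (all bearings frame-fixed)
mesh 1 [73T→13T]: |ω|/ω_in = 1×73/13 = 73/13, sense flips to −
mesh 2 [13T→42T]: |ω|/ω_in = (73/13)×13/42 = 73/42, sense flips to +
mesh 3 [42T→66T]: |ω|/ω_in = (73/42)×42/66 = 73/66, sense flips to −
signed output speed (× input speed) = -73/66

-73/66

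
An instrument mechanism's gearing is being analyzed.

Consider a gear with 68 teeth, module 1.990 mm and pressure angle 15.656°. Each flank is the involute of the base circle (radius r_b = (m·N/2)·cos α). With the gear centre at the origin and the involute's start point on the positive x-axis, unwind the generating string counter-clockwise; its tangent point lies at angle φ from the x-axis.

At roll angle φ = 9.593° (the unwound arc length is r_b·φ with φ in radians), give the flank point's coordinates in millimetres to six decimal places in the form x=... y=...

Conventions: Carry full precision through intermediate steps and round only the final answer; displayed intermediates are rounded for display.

topology: single-mesh involute geometry — m = 1.990, N = 68
pitch radius r_p = m·N/2 = 1.990·68/2 = 67.660000
base radius r_b = r_p·cos α = 67.660000·cos 15.656° = 65.149765
roll angle φ = 9.593° = 0.16742944 rad
x = r_b·(cos φ + φ·sin φ) = 66.056534
y = r_b·(sin φ − φ·cos φ) = 0.101641

x=66.056534 y=0.101641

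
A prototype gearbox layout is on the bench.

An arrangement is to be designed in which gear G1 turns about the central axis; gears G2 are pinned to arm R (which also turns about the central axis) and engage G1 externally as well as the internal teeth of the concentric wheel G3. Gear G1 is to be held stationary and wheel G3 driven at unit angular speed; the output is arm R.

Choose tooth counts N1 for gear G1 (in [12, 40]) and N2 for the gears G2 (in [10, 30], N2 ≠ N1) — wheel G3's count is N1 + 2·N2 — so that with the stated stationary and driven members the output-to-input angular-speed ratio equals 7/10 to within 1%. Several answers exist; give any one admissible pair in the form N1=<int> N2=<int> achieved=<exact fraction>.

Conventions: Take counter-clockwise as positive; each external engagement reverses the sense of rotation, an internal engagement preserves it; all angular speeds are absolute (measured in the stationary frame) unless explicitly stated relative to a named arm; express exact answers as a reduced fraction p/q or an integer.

design class (target 7/10): planetary set
Willis with ω_sun = 0: ω_arm/ω_ring = N3/(N1+N3); set equal to 7/10  ⇒  N3/N1 = (7/10)/(1 − 7/10) = 7/3
N3 = N1 + 2·N2  ⇒  N2/N1 = (N3/N1 − 1)/2 = (7/3 − 1)/2 = 2/3
smallest multiple with N1 ≥ 12 and N2 ≥ 10: k = 5  ⇒  N1 = 5·3 = 15, N2 = 5·2 = 10 (N1 ≤ 40, N2 ≤ 30, N2 ≠ N1 ✓), N3 = 15 + 2·10 = 35
check: N3/(N1+N3) with N1 = 15, N3 = 35 gives 7/10; |achieved − target| = 0 ≤ 7/1000 ✓

N1=15 N2=10 achieved=7/10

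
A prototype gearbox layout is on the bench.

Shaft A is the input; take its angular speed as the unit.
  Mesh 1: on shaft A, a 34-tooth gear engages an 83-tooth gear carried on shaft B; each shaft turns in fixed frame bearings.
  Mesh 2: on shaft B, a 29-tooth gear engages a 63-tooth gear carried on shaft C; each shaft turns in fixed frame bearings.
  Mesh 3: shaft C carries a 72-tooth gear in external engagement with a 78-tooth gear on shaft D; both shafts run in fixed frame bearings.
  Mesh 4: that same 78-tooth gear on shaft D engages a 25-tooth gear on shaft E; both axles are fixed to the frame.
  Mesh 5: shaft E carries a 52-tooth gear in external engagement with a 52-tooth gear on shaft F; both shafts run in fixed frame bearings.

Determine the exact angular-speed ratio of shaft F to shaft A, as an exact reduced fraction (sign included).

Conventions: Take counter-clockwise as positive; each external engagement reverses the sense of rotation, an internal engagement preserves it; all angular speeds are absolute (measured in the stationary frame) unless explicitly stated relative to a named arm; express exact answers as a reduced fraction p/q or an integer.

class = fixed-axis compound train [5 meshes; 5 ratios multiply, 5 sense flips]
mesh 1 [34T→83T]: running ratio 34/83, sense −
mesh 2 [29T→63T]: running ratio 986/5229, sense +
mesh 3 [72T→78T]: running ratio 3944/22659, sense −
mesh 4 [78T→25T]: running ratio 7888/14525, sense +
mesh 5 [52T→52T]: running ratio 7888/14525, sense −
ω_out/ω_in = -7888/14525

-7888/14525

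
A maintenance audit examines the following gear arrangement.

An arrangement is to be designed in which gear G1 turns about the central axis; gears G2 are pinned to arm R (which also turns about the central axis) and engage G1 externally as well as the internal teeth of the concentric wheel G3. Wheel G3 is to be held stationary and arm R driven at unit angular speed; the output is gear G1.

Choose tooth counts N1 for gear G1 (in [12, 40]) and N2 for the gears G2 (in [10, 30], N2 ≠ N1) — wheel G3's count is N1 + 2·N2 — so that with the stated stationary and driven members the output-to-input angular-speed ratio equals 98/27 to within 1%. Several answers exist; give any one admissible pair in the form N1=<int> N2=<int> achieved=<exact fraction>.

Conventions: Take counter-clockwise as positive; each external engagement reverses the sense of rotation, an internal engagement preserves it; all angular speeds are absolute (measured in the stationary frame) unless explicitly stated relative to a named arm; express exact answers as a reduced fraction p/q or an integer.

topology: planetary set — design target 98/27, arm = carrier (Willis)
Willis with ω_ring = 0: ω_sun/ω_arm = (N1+N3)/N1; set equal to 98/27  ⇒  N3/N1 = 98/27 − 1 = 71/27
N3 = N1 + 2·N2  ⇒  N2/N1 = (N3/N1 − 1)/2 = (71/27 − 1)/2 = 22/27
smallest multiple with N1 ≥ 12 and N2 ≥ 10: k = 1  ⇒  N1 = 1·27 = 27, N2 = 1·22 = 22 (N1 ≤ 40, N2 ≤ 30, N2 ≠ N1 ✓), N3 = 27 + 2·22 = 71
check: (N1+N3)/N1 with N1 = 27, N3 = 71 gives 98/27; |achieved − target| = 0 ≤ 49/1350 ✓

N1=27 N2=22 achieved=98/27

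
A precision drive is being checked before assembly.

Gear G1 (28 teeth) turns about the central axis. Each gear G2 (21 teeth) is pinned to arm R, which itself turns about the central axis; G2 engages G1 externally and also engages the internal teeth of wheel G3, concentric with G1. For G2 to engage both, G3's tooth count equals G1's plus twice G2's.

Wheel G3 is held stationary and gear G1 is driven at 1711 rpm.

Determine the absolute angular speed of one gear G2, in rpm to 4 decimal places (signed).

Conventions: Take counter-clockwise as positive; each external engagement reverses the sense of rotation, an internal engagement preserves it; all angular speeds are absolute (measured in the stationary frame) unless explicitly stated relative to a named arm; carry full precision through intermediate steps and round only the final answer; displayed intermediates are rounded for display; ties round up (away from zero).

recognized (axles ride arm R): planetary set, 28/21/70 teeth
normalise by the input: solve with ω_sun = 1, then scale by 1711 rpm
ring teeth: 28 + 2·21 = 70
28(ω_sun−ω_arm) = −70(ω_ring−ω_arm),  ω_ring = 0, ω_sun = 1
28(1−ω_arm) = −70(0−ω_arm)  ⇒  98·ω_arm = 28  ⇒  ω_arm = 2/7
sun–planet mesh: 28·(1−2/7) = −21·(ω_p−ω_arm)  ⇒  ω_p−ω_arm = -20/21
ω_p = 2/7 − 20/21 = -2/3
scale: ω_p = -2/3 × 1711 rpm = -1140.6667 rpm

-1140.6667 rpm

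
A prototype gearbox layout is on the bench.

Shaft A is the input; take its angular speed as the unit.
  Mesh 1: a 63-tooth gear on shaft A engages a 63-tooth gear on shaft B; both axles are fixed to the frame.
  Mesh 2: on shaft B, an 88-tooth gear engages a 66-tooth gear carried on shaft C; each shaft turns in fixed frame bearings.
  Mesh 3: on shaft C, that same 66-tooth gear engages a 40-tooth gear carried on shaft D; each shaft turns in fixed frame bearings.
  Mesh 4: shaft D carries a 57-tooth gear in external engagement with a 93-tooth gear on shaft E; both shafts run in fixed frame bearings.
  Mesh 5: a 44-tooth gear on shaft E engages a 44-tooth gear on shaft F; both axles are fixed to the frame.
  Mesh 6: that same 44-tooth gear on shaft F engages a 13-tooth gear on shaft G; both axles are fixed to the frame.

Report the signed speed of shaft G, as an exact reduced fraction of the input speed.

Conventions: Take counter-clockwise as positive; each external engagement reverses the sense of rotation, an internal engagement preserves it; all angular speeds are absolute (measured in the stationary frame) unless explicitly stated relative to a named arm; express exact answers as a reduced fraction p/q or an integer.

6-mesh fixed-axis compound train (all bearings frame-fixed)
mesh 1 [63T→63T]: |ω|/ω_in = 1×63/63 = 1, sense flips to −
mesh 2 [88T→66T]: |ω|/ω_in = 1×88/66 = 4/3, sense flips to +
mesh 3 [66T→40T]: |ω|/ω_in = (4/3)×66/40 = 11/5, sense flips to −
mesh 4 [57T→93T]: |ω|/ω_in = (11/5)×57/93 = 209/155, sense flips to +
mesh 5 [44T→44T]: |ω|/ω_in = (209/155)×44/44 = 209/155, sense flips to −
mesh 6 [44T→13T]: |ω|/ω_in = (209/155)×44/13 = 9196/2015, sense flips to +
signed output speed (× input speed) = 9196/2015

9196/2015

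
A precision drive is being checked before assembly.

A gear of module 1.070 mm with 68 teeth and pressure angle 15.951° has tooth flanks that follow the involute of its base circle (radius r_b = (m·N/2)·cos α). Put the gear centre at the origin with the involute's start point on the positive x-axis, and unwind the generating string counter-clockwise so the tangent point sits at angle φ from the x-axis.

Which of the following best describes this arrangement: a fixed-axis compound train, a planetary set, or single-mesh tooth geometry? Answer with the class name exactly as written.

recognized (one wheel, involute flank): single-mesh tooth geometry, m = 1.070, N = 68
classification: single-mesh tooth geometry

single-mesh tooth geometry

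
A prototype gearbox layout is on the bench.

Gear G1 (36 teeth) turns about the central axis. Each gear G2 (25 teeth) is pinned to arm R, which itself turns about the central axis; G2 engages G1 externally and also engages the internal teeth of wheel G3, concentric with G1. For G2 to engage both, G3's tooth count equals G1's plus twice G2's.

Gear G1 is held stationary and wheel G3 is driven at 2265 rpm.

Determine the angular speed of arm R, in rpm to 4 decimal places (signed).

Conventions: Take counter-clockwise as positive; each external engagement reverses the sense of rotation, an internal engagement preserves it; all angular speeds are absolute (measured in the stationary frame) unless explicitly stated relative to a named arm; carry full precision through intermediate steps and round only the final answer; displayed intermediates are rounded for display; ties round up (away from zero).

+1596.6393 rpm

planetary set (36T centre, 25T on arm, 86T internal) — Willis relation
normalise by the input: solve with ω_ring = 1, then scale by 2265 rpm
ring teeth: 36 + 2·25 = 86
36(ω_sun−ω_arm) = −86(ω_ring−ω_arm),  ω_sun = 0, ω_ring = 1
36(0−ω_arm) = −86(1−ω_arm)  ⇒  122·ω_arm = 86  ⇒  ω_arm = 43/61
scale: ω_arm = 43/61 × 2265 rpm = +1596.6393 rpm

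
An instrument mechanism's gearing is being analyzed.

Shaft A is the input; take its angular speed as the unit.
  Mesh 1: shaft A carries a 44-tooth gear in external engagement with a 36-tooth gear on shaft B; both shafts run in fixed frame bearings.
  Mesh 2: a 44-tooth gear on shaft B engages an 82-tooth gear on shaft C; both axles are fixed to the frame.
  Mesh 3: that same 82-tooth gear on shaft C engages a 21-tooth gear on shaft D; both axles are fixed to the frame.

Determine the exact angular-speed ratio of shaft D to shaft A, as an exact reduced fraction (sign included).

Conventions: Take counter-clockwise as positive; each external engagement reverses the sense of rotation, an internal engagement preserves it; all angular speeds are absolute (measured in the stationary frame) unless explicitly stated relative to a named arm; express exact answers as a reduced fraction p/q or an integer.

class = fixed-axis compound train [3 meshes; 3 ratios multiply, 3 sense flips]
mesh 1 [44T→36T]: running ratio 11/9, sense −
mesh 2 [44T→82T]: running ratio 242/369, sense +
mesh 3 [82T→21T]: running ratio 484/189, sense −
ω_out/ω_in = -484/189

-484/189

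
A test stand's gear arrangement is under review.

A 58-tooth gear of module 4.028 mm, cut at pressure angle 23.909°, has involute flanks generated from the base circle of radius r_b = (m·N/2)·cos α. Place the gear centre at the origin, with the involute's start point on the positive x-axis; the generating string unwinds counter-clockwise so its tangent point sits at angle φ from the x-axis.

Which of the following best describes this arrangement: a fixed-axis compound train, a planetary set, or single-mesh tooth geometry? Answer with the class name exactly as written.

single-mesh tooth geometry

class = single-mesh tooth geometry [base-circle involute, m = 4.028, 58T]
classification: single-mesh tooth geometry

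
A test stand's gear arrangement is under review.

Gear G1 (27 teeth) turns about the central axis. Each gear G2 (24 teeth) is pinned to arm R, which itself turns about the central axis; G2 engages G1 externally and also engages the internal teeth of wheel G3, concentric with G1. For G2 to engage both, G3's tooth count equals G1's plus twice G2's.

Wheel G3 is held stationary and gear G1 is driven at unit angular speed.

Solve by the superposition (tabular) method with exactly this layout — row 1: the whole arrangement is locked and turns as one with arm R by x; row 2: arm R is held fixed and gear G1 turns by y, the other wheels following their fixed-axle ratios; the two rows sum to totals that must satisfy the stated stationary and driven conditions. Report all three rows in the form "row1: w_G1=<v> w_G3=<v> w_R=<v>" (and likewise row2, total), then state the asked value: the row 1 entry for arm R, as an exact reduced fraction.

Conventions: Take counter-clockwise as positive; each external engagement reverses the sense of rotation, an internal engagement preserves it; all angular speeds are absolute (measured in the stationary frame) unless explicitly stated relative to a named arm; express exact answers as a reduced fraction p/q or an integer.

row1: w_G1=9/34 w_G3=9/34 w_R=9/34
row2: w_G1=25/34 w_G3=-9/34 w_R=0
total: w_G1=1 w_G3=0 w_R=9/34
asked value: 9/34

topology: planetary set — G1 27T / G2 24T / G3 75T, arm = carrier (Willis)
row 1 — lock + rotate with arm: ω_sun = ω_ring = ω_arm = x
superposition row 2 [arm held]: sun y, ring −(27/75)·y, arm 0
boundary: total ω_ring = x − (27/75)·y = 0 and total ω_sun = x + y = 1  ⇒  y = 25/34, x = 9/34
row 2 ring = −(27/75)·25/34 = -9/34
totals (row 1 + row 2): sun 9/34 + 25/34 = 1, ring 9/34 + (-9/34) = 0, arm 9/34 + 0 = 9/34
asked cell (row1, arm) = 9/34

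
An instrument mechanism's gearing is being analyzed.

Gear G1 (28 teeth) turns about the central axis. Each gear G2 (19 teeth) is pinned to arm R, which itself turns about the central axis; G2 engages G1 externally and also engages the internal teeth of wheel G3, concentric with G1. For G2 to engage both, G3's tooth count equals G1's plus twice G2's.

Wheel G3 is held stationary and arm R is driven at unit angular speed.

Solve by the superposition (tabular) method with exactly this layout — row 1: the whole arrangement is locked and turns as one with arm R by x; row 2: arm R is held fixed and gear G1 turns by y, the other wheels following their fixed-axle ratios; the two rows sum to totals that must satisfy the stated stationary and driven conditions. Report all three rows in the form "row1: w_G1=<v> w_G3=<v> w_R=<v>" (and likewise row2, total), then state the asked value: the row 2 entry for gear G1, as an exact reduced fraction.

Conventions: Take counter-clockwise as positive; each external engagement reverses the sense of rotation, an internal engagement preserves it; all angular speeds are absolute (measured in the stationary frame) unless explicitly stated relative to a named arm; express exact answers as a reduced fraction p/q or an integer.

row1: w_G1=1 w_G3=1 w_R=1
row2: w_G1=33/14 w_G3=-1 w_R=0
total: w_G1=47/14 w_G3=0 w_R=1
asked value: 33/14

planetary set (28T centre, 19T on arm, 66T internal) — Willis relation
row 1 (train locked, turned with arm): all members turn x
row 2 — arm fixed, fixed-axis ratios: sun y, ring −(28/66)·y, arm 0
boundary: total ω_ring = x − (28/66)·y = 0 and total ω_arm = x = 1  ⇒  y = 33/14, x = 1
row 2 ring = −(28/66)·33/14 = -1
totals (row 1 + row 2): sun 1 + 33/14 = 47/14, ring 1 + (-1) = 0, arm 1 + 0 = 1
asked cell (row2, sun) = 33/14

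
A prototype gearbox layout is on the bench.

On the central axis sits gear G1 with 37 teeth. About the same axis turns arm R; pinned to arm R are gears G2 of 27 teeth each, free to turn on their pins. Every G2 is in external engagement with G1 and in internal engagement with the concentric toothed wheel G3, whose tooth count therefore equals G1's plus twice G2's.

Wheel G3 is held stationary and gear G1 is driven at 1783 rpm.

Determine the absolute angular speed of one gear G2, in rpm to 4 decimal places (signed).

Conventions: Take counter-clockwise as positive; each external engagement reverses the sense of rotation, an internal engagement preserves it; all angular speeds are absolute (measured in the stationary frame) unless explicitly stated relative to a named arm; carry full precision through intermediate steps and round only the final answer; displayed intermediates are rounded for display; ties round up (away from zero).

topology: planetary set — G1 37T / G2 27T / G3 91T, arm = carrier (Willis)
normalise by the input: solve with ω_sun = 1, then scale by 1783 rpm
ring teeth: 37 + 2·27 = 91
37(ω_sun−ω_arm) = −91(ω_ring−ω_arm),  ω_ring = 0, ω_sun = 1
37(1−ω_arm) = −91(0−ω_arm)  ⇒  128·ω_arm = 37  ⇒  ω_arm = 37/128
sun–planet mesh: 37·(1−37/128) = −27·(ω_p−ω_arm)  ⇒  ω_p−ω_arm = -3367/3456
ω_p = 37/128 − 3367/3456 = -37/54
scale: ω_p = -37/54 × 1783 rpm = -1221.6852 rpm

-1221.6852 rpm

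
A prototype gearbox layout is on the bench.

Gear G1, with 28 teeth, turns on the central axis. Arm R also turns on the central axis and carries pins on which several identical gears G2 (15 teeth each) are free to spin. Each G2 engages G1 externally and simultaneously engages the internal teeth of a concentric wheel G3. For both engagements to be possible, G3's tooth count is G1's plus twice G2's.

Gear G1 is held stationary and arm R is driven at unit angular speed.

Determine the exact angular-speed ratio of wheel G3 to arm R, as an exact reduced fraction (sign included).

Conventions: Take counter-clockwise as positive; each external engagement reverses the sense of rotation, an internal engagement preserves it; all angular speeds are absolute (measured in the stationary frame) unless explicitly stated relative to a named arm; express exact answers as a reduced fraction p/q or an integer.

43/29

class = planetary set [G3 = 28+2·15 = 58; Willis about the carrier]
ring teeth: 28 + 2·15 = 58
28(ω_sun−ω_arm) = −58(ω_ring−ω_arm),  ω_sun = 0, ω_arm = 1
ω_ring = 1 − (28/58)(0−1) = 43/29
ω_out/ω_in = 43/29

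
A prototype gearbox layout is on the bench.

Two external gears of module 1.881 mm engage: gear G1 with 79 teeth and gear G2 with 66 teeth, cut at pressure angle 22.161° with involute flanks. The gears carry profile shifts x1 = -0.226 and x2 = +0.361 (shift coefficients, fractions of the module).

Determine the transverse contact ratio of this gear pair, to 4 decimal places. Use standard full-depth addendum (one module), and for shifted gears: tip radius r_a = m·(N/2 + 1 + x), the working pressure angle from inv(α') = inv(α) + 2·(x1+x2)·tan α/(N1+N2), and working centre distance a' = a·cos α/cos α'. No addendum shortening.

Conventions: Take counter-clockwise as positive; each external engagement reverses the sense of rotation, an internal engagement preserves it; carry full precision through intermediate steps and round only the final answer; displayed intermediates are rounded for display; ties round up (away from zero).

1.6661

class = single-mesh tooth geometry [involute pair 79T × 66T, m = 1.881]
base radii: r_b1 = 68.810815, r_b2 = 57.487516
tip radii: r_a1 = 75.755394, r_a2 = 64.633041
inv(α') = inv(22.161°) + 2·(-0.226+0.361)·tan α/(79+66) = 0.02127463  ⇒  α' = 22.41958°
a' = a·cos α / cos α' = 136.3725·cos 22.161°/cos 22.41958° = 136.625033
action lengths: √(r_a1²−r_b1²) = 31.685194, √(r_a2²−r_b2²) = 29.540066
base pitch p_b = π·m·cos α = 5.472799
CR = (31.685194 + 29.540066 − 136.625033·sin 22.41958°)/5.472799 = 1.666120
contact ratio ≈ 1.6661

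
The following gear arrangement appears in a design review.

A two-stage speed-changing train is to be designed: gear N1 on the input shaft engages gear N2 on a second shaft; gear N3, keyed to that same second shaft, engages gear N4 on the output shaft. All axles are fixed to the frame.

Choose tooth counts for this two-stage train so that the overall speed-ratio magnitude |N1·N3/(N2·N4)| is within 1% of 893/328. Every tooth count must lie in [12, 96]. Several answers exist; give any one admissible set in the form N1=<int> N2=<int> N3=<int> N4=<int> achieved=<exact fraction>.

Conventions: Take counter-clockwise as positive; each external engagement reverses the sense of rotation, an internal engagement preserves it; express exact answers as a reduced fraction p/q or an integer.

2-stage fixed-axis compound train for ratio 893/328
target = 893/328 in lowest terms: an exact hit needs N1·N3 = k·893 and N2·N4 = k·328 for one integer k, every count in [12, 96]; additionally prefer no 1:1 stage (N1 ≠ N2, N3 ≠ N4)
k = 1: no 1:1-free in-range split of k·893 and k·328 into factor pairs; take k = 2
k = 2: N1·N3 = 1786 = 19·94, N2·N4 = 656 = 16·41
achieved = 19·94/(16·41) = 893/328; |achieved − target| = 0 ≤ 893/32800 ✓

N1=19 N2=16 N3=94 N4=41 achieved=893/328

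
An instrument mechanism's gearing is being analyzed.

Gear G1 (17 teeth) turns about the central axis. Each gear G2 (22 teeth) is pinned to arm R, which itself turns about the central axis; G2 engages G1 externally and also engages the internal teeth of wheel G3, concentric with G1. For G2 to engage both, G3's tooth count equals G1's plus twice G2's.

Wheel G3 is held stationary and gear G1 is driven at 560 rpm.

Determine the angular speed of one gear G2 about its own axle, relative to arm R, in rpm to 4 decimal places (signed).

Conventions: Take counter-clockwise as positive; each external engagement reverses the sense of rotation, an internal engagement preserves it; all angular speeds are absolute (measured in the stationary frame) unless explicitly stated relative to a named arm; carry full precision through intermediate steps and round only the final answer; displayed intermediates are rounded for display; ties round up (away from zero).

recognized (axles ride arm R): planetary set, 17/22/61 teeth
normalise by the input: solve with ω_sun = 1, then scale by 560 rpm
ring teeth: 17 + 2·22 = 61
17(ω_sun−ω_arm) = −61(ω_ring−ω_arm),  ω_ring = 0, ω_sun = 1
17(1−ω_arm) = −61(0−ω_arm)  ⇒  78·ω_arm = 17  ⇒  ω_arm = 17/78
sun–planet mesh: 17·(1−17/78) = −22·(ω_p−ω_arm)  ⇒  ω_p−ω_arm = -1037/1716
scale: ω_p−ω_arm = -1037/1716 × 560 rpm = -338.4149 rpm

-338.4149 rpm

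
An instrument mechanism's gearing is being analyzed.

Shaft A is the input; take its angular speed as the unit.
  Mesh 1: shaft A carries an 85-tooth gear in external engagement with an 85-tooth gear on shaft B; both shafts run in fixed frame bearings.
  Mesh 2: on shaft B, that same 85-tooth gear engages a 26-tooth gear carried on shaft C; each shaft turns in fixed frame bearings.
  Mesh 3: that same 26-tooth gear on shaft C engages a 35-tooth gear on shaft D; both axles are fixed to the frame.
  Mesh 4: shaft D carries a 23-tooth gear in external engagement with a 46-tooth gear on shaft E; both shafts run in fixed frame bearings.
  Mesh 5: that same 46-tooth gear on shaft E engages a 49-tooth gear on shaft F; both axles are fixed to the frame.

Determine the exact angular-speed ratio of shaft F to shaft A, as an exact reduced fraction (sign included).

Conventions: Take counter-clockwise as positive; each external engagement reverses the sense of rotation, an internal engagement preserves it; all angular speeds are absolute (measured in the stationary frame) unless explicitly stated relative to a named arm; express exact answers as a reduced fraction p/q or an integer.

-391/343

class = fixed-axis compound train [5 meshes; 5 ratios multiply, 5 sense flips]
mesh 1 [85T→85T]: running ratio 1, sense −
mesh 2 [85T→26T]: running ratio 85/26, sense +
mesh 3 [26T→35T]: running ratio 17/7, sense −
mesh 4 [23T→46T]: running ratio 17/14, sense +
mesh 5 [46T→49T]: running ratio 391/343, sense −
ω_out/ω_in = -391/343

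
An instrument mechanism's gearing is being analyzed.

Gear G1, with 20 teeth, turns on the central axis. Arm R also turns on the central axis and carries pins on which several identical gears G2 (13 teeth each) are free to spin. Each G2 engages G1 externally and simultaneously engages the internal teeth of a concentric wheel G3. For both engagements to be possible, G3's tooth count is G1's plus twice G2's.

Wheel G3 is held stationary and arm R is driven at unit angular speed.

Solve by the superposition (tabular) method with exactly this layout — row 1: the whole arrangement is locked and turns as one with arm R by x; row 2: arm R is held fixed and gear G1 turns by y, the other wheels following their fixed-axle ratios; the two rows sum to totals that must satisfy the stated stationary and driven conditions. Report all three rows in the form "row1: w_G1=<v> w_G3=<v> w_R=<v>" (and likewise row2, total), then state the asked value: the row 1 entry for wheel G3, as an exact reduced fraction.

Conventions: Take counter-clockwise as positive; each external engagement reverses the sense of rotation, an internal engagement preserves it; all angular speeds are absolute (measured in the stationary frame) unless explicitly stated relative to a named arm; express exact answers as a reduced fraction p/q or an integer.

planetary set (20T centre, 13T on arm, 46T internal) — Willis relation
row 1: whole set turns with the arm by x
row 2: sun turns y, ring = −(20/46)·y, arm 0
boundary: total ω_ring = x − (20/46)·y = 0 and total ω_arm = x = 1  ⇒  y = 23/10, x = 1
row 2 ring = −(20/46)·23/10 = -1
totals (row 1 + row 2): sun 1 + 23/10 = 33/10, ring 1 + (-1) = 0, arm 1 + 0 = 1
asked cell (row1, ring) = 1

row1: w_G1=1 w_G3=1 w_R=1
row2: w_G1=23/10 w_G3=-1 w_R=0
total: w_G1=33/10 w_G3=0 w_R=1
asked value: 1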